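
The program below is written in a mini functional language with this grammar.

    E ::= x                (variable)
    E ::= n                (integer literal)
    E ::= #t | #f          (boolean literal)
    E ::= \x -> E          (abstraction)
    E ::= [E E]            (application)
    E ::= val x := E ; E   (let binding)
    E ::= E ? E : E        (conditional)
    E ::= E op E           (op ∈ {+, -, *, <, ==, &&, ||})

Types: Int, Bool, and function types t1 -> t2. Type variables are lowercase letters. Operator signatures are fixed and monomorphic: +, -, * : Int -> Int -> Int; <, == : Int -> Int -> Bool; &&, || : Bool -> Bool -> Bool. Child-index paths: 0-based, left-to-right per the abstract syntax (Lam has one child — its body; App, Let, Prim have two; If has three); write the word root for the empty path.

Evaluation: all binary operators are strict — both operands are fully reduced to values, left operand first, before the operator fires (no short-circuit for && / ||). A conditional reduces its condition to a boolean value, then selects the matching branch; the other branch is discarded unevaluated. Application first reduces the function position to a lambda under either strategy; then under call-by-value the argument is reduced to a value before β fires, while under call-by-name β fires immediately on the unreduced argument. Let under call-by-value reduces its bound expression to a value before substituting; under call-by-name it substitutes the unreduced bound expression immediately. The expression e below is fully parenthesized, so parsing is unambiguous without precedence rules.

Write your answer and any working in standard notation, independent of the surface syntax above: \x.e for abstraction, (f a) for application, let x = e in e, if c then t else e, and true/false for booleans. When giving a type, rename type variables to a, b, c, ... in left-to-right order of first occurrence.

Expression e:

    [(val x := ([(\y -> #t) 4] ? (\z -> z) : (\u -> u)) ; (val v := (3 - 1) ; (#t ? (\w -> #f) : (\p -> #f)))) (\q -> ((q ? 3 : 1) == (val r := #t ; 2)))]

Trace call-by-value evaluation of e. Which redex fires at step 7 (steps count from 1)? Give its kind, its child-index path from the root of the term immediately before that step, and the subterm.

Answer: beta at root : ((\w.false) (\q.((if q then 3 else 1) == (let r = true in 2))))

Derivation:
step 0: ((let x = (if ((\y.true) 4) then (\z.z) else (\u.u)) in (let v = (3 - 1) in (if true then (\w.false) else (\p.false)))) (\q.((if q then 3 else 1) == (let r = true in 2))))
step 1: [beta@0.0.0] ((let x = (if true then (\z.z) else (\u.u)) in (let v = (3 - 1) in (if true then (\w.false) else (\p.false)))) (\q.((if q then 3 else 1) == (let r = true in 2))))
step 2: [if@0.0] ((let x = (\z.z) in (let v = (3 - 1) in (if true then (\w.false) else (\p.false)))) (\q.((if q then 3 else 1) == (let r = true in 2))))
step 3: [let@0] ((let v = (3 - 1) in (if true then (\w.false) else (\p.false))) (\q.((if q then 3 else 1) == (let r = true in 2))))
step 4: [delta@0.0] ((let v = 2 in (if true then (\w.false) else (\p.false))) (\q.((if q then 3 else 1) == (let r = true in 2))))
step 5: [let@0] ((if true then (\w.false) else (\p.false)) (\q.((if q then 3 else 1) == (let r = true in 2))))
step 6: [if@0] ((\w.false) (\q.((if q then 3 else 1) == (let r = true in 2))))
step 7: [beta@root] false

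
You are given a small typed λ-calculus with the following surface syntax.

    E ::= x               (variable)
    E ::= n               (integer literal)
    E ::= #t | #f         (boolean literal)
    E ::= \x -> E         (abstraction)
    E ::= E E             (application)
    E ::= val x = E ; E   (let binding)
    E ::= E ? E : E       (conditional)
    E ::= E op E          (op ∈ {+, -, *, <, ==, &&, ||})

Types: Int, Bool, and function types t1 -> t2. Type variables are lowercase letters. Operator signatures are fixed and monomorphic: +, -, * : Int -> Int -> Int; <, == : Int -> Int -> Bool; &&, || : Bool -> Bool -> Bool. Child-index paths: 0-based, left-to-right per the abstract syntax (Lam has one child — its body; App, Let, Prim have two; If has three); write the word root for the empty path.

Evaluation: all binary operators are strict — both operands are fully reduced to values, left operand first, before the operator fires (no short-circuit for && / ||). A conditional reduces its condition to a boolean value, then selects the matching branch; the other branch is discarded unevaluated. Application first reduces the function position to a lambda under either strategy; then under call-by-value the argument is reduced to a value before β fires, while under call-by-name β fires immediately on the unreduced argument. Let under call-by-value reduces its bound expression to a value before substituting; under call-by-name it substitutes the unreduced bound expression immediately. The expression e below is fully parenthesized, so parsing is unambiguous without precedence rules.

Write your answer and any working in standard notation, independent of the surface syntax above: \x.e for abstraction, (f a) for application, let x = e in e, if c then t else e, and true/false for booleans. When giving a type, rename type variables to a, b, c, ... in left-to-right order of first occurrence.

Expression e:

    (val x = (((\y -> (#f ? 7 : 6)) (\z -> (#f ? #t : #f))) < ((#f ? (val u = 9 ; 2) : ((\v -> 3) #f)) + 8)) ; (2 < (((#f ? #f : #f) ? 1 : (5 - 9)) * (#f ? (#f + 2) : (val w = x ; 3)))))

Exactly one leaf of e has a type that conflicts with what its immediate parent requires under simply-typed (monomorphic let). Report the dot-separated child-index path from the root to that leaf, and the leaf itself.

Working:
  unify Bool ~ Bool
  unify Int ~ Int
\y._ : a -> Int
  unify Bool ~ Bool
  unify Bool ~ Bool
\z._ : b -> Bool
  unify a -> Int ~ (b -> Bool) -> c
  unify a ~ b -> Bool
  unify Int ~ c
_ _ : Int
  unify Int ~ Int
  unify Bool ~ Bool
let u : Int
\v._ : d -> Int
  unify d -> Int ~ Bool -> e
  unify d ~ Bool
  unify Int ~ e
_ _ : Int
  unify Int ~ Int
  unify Int ~ Int
  unify Int ~ Int
  unify Int ~ Int
let x : Bool
  unify Int ~ Int
  unify Bool ~ Bool
  unify Bool ~ Bool
  unify Bool ~ Bool
  unify Int ~ Int
  unify Int ~ Int
  unify Int ~ Int
  unify Int ~ Int
  unify Bool ~ Bool
  unify Bool ~ Int
  FAIL: mismatch Bool ~ Int

Answer: 1.1.1.1.0 : false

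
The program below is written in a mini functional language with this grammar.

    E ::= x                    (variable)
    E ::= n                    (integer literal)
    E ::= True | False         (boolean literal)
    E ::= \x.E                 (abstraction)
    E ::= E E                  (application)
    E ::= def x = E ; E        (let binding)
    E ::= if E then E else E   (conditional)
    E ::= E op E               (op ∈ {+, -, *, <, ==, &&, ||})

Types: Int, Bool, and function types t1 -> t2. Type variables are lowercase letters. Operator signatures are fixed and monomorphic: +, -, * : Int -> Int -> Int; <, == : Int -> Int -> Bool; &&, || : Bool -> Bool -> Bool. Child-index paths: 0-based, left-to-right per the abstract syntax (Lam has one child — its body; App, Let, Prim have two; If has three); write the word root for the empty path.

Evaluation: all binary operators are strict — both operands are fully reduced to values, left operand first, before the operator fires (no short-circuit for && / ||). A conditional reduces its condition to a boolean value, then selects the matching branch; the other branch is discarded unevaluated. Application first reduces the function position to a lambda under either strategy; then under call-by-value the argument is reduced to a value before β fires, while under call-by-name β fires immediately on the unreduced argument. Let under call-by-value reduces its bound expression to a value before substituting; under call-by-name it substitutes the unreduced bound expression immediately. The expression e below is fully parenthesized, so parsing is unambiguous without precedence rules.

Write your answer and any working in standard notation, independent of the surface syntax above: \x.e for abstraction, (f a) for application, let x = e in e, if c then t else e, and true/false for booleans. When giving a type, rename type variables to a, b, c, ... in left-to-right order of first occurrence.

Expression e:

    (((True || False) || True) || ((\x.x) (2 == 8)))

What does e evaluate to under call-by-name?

Answer: true

Derivation:
step 0: (((true || false) || true) || ((\x.x) (2 == 8)))
step 1: [delta@0.0] ((true || true) || ((\x.x) (2 == 8)))
step 2: [delta@0] (true || ((\x.x) (2 == 8)))
step 3: [beta@1] (true || (2 == 8))
step 4: [delta@1] (true || false)
step 5: [delta@root] true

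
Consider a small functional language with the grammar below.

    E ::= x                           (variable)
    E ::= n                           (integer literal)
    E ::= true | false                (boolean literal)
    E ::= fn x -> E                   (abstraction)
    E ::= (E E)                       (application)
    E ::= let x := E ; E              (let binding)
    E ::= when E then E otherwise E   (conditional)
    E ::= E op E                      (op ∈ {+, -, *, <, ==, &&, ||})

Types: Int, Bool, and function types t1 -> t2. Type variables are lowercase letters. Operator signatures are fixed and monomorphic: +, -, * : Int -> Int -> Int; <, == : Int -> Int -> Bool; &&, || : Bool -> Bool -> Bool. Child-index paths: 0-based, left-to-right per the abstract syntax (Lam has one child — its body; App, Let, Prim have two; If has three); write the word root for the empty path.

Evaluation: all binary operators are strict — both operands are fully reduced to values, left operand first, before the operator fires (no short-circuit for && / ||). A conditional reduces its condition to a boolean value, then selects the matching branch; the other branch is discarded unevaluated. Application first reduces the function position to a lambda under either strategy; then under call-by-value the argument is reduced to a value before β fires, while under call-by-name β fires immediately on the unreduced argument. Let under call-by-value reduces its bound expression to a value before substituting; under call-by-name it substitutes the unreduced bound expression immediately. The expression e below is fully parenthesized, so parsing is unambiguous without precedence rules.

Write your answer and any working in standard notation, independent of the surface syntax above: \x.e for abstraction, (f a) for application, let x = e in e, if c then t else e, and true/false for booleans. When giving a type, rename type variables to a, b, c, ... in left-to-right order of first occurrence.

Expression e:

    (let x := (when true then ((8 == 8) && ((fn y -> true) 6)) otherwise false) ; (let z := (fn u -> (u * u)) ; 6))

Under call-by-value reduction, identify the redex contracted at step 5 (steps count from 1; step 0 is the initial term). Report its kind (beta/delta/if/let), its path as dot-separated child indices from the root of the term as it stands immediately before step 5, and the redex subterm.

Answer: let at root : (let x = true in (let z = (\u.(u * u)) in 6))

Trace:
step 0: (let x = (if true then ((8 == 8) && ((\y.true) 6)) else false) in (let z = (\u.(u * u)) in 6))
step 1: [if@0] (let x = ((8 == 8) && ((\y.true) 6)) in (let z = (\u.(u * u)) in 6))
step 2: [delta@0.0] (let x = (true && ((\y.true) 6)) in (let z = (\u.(u * u)) in 6))
step 3: [beta@0.1] (let x = (true && true) in (let z = (\u.(u * u)) in 6))
step 4: [delta@0] (let x = true in (let z = (\u.(u * u)) in 6))
step 5: [let@root] (let z = (\u.(u * u)) in 6)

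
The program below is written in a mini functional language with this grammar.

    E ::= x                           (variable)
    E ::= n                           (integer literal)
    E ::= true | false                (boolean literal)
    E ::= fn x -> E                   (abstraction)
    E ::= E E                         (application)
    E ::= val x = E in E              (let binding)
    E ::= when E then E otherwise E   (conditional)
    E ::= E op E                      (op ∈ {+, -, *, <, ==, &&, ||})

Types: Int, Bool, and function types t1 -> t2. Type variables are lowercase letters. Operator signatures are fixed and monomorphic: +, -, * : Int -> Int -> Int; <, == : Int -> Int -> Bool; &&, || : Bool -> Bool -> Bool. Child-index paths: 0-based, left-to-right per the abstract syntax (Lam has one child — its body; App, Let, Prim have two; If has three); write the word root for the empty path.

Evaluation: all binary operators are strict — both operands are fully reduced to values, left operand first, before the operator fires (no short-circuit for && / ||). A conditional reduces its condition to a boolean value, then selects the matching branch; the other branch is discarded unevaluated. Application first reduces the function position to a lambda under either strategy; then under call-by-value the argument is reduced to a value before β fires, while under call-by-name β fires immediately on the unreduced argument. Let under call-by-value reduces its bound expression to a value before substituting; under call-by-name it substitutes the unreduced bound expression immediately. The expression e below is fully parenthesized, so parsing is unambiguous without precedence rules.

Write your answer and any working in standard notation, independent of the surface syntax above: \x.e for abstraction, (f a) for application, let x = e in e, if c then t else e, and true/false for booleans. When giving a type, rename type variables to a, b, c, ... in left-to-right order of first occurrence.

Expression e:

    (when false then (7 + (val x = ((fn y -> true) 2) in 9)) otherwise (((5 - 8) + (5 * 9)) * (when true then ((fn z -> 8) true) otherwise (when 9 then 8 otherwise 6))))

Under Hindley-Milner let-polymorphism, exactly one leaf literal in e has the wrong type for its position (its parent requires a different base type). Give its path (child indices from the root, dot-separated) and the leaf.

Answer: 2.1.2.0 : 9

Working:
  unify Bool ~ Bool
  unify Int ~ Int
\y._ : a -> Bool
  unify a -> Bool ~ Int -> b
  unify a ~ Int
  unify Bool ~ b
_ _ : Bool
let x : Bool
  unify Int ~ Int
  unify Int ~ Int
  unify Int ~ Int
  unify Int ~ Int
  unify Int ~ Int
  unify Int ~ Int
  unify Int ~ Int
  unify Int ~ Int
  unify Bool ~ Bool
\z._ : c -> Int
  unify c -> Int ~ Bool -> d
  unify c ~ Bool
  unify Int ~ d
_ _ : Int
  unify Int ~ Bool
  FAIL: mismatch Int ~ Bool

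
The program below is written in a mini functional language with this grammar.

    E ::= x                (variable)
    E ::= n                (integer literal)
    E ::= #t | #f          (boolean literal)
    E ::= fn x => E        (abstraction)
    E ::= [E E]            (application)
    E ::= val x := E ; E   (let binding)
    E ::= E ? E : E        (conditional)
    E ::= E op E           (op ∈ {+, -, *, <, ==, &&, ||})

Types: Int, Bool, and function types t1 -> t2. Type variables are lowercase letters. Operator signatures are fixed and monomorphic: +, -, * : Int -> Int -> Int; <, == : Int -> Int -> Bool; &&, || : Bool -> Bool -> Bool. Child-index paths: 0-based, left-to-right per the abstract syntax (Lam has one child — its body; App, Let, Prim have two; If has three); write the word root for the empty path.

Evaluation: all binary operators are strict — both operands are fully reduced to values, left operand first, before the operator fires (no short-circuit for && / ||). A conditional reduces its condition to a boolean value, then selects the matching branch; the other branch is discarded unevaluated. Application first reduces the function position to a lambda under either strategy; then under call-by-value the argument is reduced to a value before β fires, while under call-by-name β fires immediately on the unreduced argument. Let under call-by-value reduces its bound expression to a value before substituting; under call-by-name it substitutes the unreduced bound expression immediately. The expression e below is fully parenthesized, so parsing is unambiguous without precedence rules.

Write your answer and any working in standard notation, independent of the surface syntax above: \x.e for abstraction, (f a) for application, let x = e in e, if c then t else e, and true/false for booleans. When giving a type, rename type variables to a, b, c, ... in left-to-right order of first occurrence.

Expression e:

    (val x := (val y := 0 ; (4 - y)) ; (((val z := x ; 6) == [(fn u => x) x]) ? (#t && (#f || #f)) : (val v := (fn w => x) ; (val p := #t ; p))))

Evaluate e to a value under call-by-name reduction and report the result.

Derivation:
step 0: (let x = (let y = 0 in (4 - y)) in (if ((let z = x in 6) == ((\u.x) x)) then (true && (false || false)) else (let v = (\w.x) in (let p = true in p))))
step 1: [let@root] (if ((let z = (let y = 0 in (4 - y)) in 6) == ((\u.(let y = 0 in (4 - y))) (let y = 0 in (4 - y)))) then (true && (false || false)) else (let v = (\w.(let y = 0 in (4 - y))) in (let p = true in p)))
step 2: [let@0.0] (if (6 == ((\u.(let y = 0 in (4 - y))) (let y = 0 in (4 - y)))) then (true && (false || false)) else (let v = (\w.(let y = 0 in (4 - y))) in (let p = true in p)))
step 3: [beta@0.1] (if (6 == (let y = 0 in (4 - y))) then (true && (false || false)) else (let v = (\w.(let y = 0 in (4 - y))) in (let p = true in p)))
step 4: [let@0.1] (if (6 == (4 - 0)) then (true && (false || false)) else (let v = (\w.(let y = 0 in (4 - y))) in (let p = true in p)))
step 5: [delta@0.1] (if (6 == 4) then (true && (false || false)) else (let v = (\w.(let y = 0 in (4 - y))) in (let p = true in p)))
step 6: [delta@0] (if false then (true && (false || false)) else (let v = (\w.(let y = 0 in (4 - y))) in (let p = true in p)))
step 7: [if@root] (let v = (\w.(let y = 0 in (4 - y))) in (let p = true in p))
step 8: [let@root] (let p = true in p)
step 9: [let@root] true

Answer: true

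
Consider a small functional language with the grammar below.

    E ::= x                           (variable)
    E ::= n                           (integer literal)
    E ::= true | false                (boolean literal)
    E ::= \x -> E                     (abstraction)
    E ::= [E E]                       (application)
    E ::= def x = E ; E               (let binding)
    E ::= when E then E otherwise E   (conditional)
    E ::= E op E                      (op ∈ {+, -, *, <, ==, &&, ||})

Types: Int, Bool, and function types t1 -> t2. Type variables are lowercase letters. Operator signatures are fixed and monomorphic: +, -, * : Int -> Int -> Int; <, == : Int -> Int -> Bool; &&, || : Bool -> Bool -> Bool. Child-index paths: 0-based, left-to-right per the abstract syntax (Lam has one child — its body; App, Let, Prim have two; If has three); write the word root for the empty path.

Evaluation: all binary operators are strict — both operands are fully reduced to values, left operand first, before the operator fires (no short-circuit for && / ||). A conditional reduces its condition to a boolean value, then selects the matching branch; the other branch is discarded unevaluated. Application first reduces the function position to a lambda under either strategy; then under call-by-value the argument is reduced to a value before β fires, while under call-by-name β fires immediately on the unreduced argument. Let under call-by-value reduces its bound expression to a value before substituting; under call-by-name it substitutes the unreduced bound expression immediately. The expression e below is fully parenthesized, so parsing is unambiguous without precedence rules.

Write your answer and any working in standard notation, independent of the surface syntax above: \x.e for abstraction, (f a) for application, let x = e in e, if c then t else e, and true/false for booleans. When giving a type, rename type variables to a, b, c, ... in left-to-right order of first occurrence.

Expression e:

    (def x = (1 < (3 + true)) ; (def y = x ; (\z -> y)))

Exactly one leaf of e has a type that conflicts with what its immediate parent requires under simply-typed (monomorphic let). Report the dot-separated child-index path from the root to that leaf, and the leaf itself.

Derivation:
  unify Int ~ Int
  unify Int ~ Int
  unify Bool ~ Int
  FAIL: mismatch Bool ~ Int

Answer: 0.1.1 : true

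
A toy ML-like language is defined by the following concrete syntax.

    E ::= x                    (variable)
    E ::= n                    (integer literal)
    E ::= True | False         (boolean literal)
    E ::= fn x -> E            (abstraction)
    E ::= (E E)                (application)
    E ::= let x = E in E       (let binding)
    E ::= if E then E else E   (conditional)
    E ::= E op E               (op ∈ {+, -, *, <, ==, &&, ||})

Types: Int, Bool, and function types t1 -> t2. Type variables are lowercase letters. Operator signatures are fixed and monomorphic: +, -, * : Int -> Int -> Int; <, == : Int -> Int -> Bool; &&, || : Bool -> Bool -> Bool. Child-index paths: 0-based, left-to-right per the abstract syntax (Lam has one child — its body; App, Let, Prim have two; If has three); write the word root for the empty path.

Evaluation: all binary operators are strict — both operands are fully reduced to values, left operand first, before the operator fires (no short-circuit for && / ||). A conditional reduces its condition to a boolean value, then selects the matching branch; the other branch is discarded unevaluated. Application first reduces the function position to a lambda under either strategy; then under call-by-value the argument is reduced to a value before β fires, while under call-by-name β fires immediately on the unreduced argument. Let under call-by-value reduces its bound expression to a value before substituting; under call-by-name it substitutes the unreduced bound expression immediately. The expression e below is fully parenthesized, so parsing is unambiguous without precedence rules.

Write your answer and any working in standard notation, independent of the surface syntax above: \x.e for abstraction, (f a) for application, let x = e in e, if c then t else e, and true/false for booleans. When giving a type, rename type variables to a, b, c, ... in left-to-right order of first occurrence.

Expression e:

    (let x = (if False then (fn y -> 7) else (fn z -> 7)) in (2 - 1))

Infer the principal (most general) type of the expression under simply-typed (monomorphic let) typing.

Derivation:
  unify Bool ~ Bool
\y._ : a -> Int
\z._ : b -> Int
  unify a -> Int ~ b -> Int
  unify a ~ b
  unify Int ~ Int
let x : b -> Int
  unify Int ~ Int
  unify Int ~ Int

Answer: Int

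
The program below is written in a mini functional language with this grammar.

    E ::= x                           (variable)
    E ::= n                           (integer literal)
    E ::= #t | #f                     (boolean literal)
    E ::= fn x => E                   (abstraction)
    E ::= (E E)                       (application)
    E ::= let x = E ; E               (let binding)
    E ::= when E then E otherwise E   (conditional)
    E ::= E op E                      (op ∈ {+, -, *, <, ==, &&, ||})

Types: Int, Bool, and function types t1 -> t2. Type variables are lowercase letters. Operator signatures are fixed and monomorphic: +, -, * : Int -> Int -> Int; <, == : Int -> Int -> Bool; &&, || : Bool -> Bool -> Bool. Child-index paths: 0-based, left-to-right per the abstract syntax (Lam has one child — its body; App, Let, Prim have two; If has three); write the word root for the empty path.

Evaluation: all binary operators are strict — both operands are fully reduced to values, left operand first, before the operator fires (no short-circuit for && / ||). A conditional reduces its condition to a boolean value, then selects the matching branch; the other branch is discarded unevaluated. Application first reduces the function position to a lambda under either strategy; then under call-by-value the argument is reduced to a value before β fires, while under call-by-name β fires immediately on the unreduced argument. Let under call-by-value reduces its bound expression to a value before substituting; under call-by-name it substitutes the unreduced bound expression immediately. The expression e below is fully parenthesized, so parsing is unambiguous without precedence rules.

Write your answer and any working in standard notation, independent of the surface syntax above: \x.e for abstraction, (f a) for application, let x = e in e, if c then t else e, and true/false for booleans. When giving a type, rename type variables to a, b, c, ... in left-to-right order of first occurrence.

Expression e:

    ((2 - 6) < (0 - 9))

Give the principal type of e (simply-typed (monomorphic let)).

Trace:
  unify Int ~ Int
  unify Int ~ Int
  unify Int ~ Int
  unify Int ~ Int
  unify Int ~ Int
  unify Int ~ Int

Answer: Bool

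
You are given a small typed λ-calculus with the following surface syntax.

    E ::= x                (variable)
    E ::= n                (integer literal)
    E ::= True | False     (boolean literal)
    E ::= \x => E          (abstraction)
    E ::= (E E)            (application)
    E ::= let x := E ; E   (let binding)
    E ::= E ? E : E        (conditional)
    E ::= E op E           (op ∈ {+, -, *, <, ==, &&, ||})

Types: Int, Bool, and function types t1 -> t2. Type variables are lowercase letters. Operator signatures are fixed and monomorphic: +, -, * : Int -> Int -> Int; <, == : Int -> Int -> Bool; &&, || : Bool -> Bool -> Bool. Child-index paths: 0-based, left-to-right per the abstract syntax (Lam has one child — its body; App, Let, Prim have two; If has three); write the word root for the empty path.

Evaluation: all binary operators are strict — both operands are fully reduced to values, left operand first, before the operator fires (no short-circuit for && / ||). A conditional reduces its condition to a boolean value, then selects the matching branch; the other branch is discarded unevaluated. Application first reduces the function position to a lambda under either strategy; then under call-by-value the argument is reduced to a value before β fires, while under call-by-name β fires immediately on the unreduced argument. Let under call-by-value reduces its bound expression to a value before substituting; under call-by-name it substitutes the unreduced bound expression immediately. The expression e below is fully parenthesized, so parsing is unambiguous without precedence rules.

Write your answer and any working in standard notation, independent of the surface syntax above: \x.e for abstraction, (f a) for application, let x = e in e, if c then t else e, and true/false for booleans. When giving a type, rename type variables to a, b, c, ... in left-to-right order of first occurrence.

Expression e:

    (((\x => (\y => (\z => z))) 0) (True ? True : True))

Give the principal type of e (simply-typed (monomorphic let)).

Answer: a -> a

Derivation:
z : c
\z._ : c -> c
\y._ : b -> c -> c
\x._ : a -> b -> c -> c
  unify a -> b -> c -> c ~ Int -> d
  unify a ~ Int
  unify b -> c -> c ~ d
_ _ : b -> c -> c
  unify Bool ~ Bool
  unify Bool ~ Bool
  unify b -> c -> c ~ Bool -> e
  unify b ~ Bool
  unify c -> c ~ e
_ _ : c -> c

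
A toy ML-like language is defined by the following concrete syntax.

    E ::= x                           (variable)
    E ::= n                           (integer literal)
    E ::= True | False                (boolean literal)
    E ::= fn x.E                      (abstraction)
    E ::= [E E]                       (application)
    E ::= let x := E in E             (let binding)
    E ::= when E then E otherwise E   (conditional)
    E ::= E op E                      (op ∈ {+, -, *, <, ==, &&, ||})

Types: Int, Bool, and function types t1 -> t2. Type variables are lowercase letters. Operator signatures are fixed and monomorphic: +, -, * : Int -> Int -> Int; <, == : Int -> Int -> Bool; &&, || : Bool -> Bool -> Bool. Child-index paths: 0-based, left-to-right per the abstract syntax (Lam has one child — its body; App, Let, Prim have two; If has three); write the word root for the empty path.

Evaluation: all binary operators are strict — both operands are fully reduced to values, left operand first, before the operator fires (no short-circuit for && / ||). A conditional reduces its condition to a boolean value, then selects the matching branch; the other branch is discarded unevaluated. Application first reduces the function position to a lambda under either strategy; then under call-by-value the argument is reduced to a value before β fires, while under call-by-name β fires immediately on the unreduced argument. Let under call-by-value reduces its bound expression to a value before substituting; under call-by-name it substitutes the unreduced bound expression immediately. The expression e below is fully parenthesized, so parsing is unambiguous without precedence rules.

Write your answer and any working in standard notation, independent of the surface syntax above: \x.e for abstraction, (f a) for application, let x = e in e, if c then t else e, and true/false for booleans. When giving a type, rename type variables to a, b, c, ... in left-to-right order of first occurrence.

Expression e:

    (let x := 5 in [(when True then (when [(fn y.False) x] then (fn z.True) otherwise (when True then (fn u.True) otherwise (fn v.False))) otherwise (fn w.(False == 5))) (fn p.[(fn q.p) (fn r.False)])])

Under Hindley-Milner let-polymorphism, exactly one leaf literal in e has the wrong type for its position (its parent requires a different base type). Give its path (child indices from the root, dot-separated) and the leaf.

Derivation:
let x : Int
  unify Bool ~ Bool
\y._ : a -> Bool
x : Int
  unify a -> Bool ~ Int -> b
  unify a ~ Int
  unify Bool ~ b
_ _ : Bool
  unify Bool ~ Bool
\z._ : c -> Bool
  unify Bool ~ Bool
\u._ : d -> Bool
\v._ : e -> Bool
  unify d -> Bool ~ e -> Bool
  unify d ~ e
  unify Bool ~ Bool
  unify c -> Bool ~ e -> Bool
  unify c ~ e
  unify Bool ~ Bool
  unify Bool ~ Int
  FAIL: mismatch Bool ~ Int

Answer: 1.0.2.0.0 : false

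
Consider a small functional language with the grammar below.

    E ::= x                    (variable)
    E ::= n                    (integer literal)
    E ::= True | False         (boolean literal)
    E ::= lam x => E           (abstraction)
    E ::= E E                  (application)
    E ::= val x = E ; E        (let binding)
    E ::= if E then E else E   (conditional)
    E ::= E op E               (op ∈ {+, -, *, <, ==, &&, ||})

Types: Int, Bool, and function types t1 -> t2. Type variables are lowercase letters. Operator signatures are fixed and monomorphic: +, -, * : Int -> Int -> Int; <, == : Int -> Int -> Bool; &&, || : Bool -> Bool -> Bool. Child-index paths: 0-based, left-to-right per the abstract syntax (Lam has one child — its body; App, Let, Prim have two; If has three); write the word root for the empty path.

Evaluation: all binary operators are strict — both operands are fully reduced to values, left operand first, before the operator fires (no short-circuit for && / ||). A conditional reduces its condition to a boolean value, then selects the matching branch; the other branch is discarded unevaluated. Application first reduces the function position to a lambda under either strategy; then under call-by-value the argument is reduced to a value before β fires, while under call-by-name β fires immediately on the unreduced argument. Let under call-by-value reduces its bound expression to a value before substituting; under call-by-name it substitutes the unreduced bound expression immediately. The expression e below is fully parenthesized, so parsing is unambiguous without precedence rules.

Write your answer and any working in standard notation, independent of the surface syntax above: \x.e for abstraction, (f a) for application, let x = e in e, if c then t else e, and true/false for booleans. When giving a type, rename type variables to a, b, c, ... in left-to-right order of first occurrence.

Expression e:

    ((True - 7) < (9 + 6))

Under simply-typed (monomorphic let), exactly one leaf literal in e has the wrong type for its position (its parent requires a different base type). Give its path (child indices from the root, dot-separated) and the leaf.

Answer: 0.0 : true

Derivation:
  unify Bool ~ Int
  FAIL: mismatch Bool ~ Int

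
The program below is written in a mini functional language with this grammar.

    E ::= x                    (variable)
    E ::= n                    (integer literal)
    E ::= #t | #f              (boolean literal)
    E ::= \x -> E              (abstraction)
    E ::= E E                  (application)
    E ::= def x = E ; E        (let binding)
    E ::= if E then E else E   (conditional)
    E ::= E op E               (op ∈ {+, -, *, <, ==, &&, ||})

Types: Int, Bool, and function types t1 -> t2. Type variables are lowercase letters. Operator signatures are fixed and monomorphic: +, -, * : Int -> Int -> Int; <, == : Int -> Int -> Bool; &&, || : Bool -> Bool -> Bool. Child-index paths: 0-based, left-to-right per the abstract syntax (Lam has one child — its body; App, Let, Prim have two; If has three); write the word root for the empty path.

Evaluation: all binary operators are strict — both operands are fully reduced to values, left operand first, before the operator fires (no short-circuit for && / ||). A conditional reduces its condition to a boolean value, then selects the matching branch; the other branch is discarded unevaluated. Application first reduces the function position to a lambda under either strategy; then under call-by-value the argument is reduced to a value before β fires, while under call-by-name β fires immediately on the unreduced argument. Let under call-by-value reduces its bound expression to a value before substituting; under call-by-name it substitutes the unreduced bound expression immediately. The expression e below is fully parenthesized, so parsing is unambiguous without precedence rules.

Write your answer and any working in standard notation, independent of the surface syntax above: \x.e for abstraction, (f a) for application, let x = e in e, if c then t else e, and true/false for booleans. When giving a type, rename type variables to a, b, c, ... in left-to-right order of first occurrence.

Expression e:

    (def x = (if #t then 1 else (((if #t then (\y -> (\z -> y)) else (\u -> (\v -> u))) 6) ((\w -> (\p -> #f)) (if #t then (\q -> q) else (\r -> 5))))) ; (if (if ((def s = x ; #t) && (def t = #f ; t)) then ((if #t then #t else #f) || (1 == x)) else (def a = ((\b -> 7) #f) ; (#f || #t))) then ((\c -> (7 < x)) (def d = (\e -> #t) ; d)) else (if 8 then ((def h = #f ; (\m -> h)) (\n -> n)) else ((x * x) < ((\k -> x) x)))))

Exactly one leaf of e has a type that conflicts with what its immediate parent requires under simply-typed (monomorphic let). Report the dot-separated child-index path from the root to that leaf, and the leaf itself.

Trace:
  unify Bool ~ Bool
  unify Bool ~ Bool
y : a
\z._ : b -> a
\y._ : a -> b -> a
u : c
\v._ : d -> c
\u._ : c -> d -> c
  unify a -> b -> a ~ c -> d -> c
  unify a ~ c
  unify b -> c ~ d -> c
  unify b ~ d
  unify c ~ c
  unify c -> d -> c ~ Int -> e
  unify c ~ Int
  unify d -> Int ~ e
_ _ : d -> Int
\p._ : g -> Bool
\w._ : f -> g -> Bool
  unify Bool ~ Bool
q : h
\q._ : h -> h
\r._ : i -> Int
  unify h -> h ~ i -> Int
  unify h ~ i
  unify i ~ Int
  unify f -> g -> Bool ~ (Int -> Int) -> j
  unify f ~ Int -> Int
  unify g -> Bool ~ j
_ _ : g -> Bool
  unify d -> Int ~ (g -> Bool) -> k
  unify d ~ g -> Bool
  unify Int ~ k
_ _ : Int
  unify Int ~ Int
let x : Int
x : Int
let s : Int
  unify Bool ~ Bool
let t : Bool
t : Bool
  unify Bool ~ Bool
  unify Bool ~ Bool
  unify Bool ~ Bool
  unify Bool ~ Bool
  unify Bool ~ Bool
  unify Int ~ Int
x : Int
  unify Int ~ Int
  unify Bool ~ Bool
\b._ : l -> Int
  unify l -> Int ~ Bool -> m
  unify l ~ Bool
  unify Int ~ m
_ _ : Int
let a : Int
  unify Bool ~ Bool
  unify Bool ~ Bool
  unify Bool ~ Bool
  unify Bool ~ Bool
  unify Int ~ Int
x : Int
  unify Int ~ Int
\c._ : n -> Bool
\e._ : o -> Bool
let d : o -> Bool
d : o -> Bool
  unify n -> Bool ~ (o -> Bool) -> p
  unify n ~ o -> Bool
  unify Bool ~ p
_ _ : Bool
  unify Int ~ Bool
  FAIL: mismatch Int ~ Bool

Answer: 1.2.0 : 8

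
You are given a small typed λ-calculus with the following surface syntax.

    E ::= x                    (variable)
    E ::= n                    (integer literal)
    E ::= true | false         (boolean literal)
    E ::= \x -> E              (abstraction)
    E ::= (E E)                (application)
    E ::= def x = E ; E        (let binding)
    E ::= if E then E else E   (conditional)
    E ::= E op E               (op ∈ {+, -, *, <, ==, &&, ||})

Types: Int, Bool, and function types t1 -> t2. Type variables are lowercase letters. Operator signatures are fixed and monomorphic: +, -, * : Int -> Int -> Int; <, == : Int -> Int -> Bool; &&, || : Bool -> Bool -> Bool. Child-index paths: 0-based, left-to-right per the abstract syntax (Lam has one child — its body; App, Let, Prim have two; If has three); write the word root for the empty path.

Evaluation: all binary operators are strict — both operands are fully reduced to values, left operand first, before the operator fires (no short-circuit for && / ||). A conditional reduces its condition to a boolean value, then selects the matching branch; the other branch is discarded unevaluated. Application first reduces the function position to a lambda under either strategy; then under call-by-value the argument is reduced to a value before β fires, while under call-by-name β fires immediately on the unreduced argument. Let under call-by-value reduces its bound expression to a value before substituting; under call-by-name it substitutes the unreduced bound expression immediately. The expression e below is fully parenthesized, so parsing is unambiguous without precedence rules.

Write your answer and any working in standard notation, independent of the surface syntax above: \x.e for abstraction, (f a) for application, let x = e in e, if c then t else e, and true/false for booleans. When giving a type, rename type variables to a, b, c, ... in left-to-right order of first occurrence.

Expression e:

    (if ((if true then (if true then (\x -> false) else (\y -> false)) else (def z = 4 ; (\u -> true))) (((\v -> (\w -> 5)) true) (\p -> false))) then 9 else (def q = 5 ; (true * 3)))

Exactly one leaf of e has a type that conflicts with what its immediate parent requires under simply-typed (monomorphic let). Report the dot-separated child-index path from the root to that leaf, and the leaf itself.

Derivation:
  unify Bool ~ Bool
  unify Bool ~ Bool
\x._ : a -> Bool
\y._ : b -> Bool
  unify a -> Bool ~ b -> Bool
  unify a ~ b
  unify Bool ~ Bool
let z : Int
\u._ : c -> Bool
  unify b -> Bool ~ c -> Bool
  unify b ~ c
  unify Bool ~ Bool
\w._ : e -> Int
\v._ : d -> e -> Int
  unify d -> e -> Int ~ Bool -> f
  unify d ~ Bool
  unify e -> Int ~ f
_ _ : e -> Int
\p._ : g -> Bool
  unify e -> Int ~ (g -> Bool) -> h
  unify e ~ g -> Bool
  unify Int ~ h
_ _ : Int
  unify c -> Bool ~ Int -> i
  unify c ~ Int
  unify Bool ~ i
_ _ : Bool
  unify Bool ~ Bool
let q : Int
  unify Bool ~ Int
  FAIL: mismatch Bool ~ Int

Answer: 2.1.0 : true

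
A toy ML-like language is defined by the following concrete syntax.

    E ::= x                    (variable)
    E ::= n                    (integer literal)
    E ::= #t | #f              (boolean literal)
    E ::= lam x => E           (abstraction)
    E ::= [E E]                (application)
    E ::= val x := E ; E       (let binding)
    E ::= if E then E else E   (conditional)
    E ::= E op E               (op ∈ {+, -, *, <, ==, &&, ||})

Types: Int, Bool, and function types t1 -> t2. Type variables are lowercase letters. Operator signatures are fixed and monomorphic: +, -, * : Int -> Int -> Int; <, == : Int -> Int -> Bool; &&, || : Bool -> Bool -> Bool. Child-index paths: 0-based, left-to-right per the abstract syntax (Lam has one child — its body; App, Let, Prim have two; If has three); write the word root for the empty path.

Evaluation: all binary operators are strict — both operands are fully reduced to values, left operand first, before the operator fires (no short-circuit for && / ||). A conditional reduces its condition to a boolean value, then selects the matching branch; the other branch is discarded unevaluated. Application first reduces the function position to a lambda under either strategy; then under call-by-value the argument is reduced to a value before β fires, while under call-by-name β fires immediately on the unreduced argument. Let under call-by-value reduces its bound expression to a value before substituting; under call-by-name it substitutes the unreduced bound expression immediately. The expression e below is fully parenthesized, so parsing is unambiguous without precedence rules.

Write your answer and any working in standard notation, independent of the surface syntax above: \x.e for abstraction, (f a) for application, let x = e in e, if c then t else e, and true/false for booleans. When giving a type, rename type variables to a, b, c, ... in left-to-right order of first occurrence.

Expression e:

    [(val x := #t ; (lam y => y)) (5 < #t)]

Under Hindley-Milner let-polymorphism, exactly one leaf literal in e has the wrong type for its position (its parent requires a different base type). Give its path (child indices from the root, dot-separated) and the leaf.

Trace:
let x : Bool
y : a
\y._ : a -> a
  unify Int ~ Int
  unify Bool ~ Int
  FAIL: mismatch Bool ~ Int

Answer: 1.1 : true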